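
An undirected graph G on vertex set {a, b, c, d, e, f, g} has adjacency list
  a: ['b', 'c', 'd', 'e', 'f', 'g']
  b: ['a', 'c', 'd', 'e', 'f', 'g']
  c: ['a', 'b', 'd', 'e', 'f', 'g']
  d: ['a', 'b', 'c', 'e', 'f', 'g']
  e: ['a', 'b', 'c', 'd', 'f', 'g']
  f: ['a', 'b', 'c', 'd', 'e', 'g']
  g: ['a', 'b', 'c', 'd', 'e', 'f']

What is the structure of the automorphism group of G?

All 7 vertices are pairwise adjacent: G = K_7. Any permutation of the 7 vertices preserves K_7, so Aut(K_7) = S_7 of order 7! = 5040.

the symmetric group on 7 letters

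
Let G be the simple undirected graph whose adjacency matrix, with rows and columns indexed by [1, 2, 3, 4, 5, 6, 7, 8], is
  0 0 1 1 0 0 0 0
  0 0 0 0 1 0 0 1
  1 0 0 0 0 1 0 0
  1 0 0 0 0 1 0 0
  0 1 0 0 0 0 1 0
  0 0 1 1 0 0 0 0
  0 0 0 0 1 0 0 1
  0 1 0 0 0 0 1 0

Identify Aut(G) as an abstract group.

G has two connected components, {2, 5, 7, 8} and {1, 3, 4, 6}; each is 2-regular, so G = C_4 ⊔ C_4. With two isomorphic components, Aut(G) = Aut(C_4) ≀ S_2 = (D_4 × D_4) ⋊ Z_2: permute each cycle by D_4, then optionally swap the two cycles. Order 2·(2·4)² = 128.

D_4 ≀ Z_2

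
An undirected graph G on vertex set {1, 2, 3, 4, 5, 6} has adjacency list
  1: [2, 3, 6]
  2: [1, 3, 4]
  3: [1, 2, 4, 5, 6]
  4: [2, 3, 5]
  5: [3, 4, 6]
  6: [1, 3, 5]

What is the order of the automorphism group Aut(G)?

10

Vertex 3 is the unique vertex of degree 5; the remaining 5 vertices each have degree 3 and induce a cycle, so G is the wheel on 6 vertices with hub 3. With the hub fixed, the remaining symmetry is that of the rim cycle C_5, giving the dihedral group D_5.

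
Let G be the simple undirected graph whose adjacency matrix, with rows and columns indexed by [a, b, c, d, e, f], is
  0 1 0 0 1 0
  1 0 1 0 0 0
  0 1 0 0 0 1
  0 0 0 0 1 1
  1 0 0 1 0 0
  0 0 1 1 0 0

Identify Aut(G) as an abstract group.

G is 2-regular and connected on 6 vertices, i.e. the cycle C_6. C_6 has 6 rotations and 6 reflections, so Aut(C_6) ≅ D_6 of order 12.

the dihedral group of order 12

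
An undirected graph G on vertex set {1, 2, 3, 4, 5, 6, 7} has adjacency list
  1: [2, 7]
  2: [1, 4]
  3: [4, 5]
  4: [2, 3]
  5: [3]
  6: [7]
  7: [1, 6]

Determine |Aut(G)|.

The degree sequence is [2, 2, 2, 2, 1, 1, 2]; the two degree-1 vertices 5 and 6 are the ends of a path, so G = P_7. A path has exactly one nontrivial symmetry — reversal — giving Aut(G) of order 2.

2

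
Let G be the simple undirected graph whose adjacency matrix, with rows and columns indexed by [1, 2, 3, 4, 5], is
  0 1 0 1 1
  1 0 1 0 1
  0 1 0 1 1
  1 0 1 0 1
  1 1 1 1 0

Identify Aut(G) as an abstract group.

D_4

Vertex 5 is the unique vertex of degree 4; the remaining 4 vertices each have degree 3 and induce a cycle, so G is the wheel on 5 vertices with hub 5. With the hub fixed, the remaining symmetry is that of the rim cycle C_4, giving the dihedral group D_4.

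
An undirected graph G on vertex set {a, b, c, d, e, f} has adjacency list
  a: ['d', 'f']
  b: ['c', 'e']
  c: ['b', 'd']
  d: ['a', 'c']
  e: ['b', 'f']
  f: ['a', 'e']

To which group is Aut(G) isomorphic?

G is 2-regular and connected on 6 vertices, i.e. the cycle C_6. C_6 has 6 rotations and 6 reflections, so Aut(C_6) ≅ D_6 of order 12.

the dihedral group of order 12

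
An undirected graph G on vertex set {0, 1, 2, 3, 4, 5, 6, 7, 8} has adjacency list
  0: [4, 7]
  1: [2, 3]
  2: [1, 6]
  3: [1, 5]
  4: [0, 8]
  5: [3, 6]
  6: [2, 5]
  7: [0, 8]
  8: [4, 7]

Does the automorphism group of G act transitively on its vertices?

G has two connected components, {1, 2, 3, 5, 6} and {0, 4, 7, 8}; each is 2-regular, so G = C_5 ⊔ C_4. The orbit of 0 under Aut(G) is {0, 4, 7, 8}, which does not contain 1, so G is not vertex-transitive.

No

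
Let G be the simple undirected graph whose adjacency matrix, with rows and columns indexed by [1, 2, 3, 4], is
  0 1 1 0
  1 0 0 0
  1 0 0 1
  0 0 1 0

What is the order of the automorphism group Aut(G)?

2

The degree sequence is [2, 1, 2, 1]; the two degree-1 vertices 2 and 4 are the ends of a path, so G = P_4. A path has exactly one nontrivial symmetry — reversal — giving Aut(G) of order 2.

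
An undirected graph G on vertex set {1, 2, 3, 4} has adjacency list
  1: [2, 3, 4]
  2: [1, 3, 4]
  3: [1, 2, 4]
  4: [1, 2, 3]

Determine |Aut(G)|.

24

All 4 vertices are pairwise adjacent: G = K_4. Every bijection on the vertex set is an automorphism of K_4; hence Aut(K_4) ≅ S_4, order 24.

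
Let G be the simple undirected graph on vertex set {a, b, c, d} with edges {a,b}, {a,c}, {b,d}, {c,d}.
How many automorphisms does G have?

8

G is 2-regular and bipartite with parts {a, d} and {b, c} (each part is independent and every cross-pair is an edge), so G = K_{2,2}. Aut(K_{2,2}) is the wreath product S_2 ≀ Z_2: permute within each part, then optionally swap the parts; |Aut| = 2·(2!)² = 8.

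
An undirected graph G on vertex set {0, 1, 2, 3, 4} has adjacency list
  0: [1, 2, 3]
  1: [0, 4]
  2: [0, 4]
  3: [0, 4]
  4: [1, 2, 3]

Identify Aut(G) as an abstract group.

The vertices split by degree into {0, 4} (degree 3) and {1, 2, 3} (degree 2); every edge runs between the two parts, so G is the complete bipartite graph K_{2,3}. The parts have unequal sizes, so no automorphism swaps them; each part is permuted independently, giving S_2 × S_3 of order 2!·3! = 12.

S_2 × S_3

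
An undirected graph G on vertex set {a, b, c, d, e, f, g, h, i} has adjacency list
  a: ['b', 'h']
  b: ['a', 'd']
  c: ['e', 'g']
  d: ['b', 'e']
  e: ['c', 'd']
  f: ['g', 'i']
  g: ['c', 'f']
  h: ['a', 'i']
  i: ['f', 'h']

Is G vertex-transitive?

G is 2-regular and connected on 9 vertices, i.e. the cycle C_9. The automorphisms of the 9-cycle are exactly the symmetries of a regular 9-gon: the dihedral group D_9, |D_9| = 18. Under this action every vertex can be carried to every other, so G is vertex-transitive.

Yes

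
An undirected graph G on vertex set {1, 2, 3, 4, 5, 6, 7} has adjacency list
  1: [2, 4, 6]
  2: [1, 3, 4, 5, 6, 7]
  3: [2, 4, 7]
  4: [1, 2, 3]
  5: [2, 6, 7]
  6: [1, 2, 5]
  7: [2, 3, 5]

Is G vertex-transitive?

No

Vertex 2 is the only vertex of degree 6, so every automorphism fixes it; G is not vertex-transitive.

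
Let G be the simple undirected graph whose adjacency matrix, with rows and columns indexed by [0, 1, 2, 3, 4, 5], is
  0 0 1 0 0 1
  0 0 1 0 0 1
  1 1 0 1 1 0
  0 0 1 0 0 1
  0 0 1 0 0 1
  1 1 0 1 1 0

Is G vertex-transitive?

Automorphisms preserve degree, but G has vertices of degree 2 and vertices of degree 4; no automorphism maps one to the other, so G is not vertex-transitive.

No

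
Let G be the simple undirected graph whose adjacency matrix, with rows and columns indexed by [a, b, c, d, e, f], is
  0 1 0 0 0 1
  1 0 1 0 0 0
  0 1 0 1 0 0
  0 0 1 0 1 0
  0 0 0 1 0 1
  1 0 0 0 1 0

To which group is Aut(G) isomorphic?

the dihedral group of order 12

Every vertex has degree 2 and the graph is connected, so G is the 6-cycle C_6. The automorphisms of the 6-cycle are exactly the symmetries of a regular 6-gon: the dihedral group D_6, |D_6| = 12.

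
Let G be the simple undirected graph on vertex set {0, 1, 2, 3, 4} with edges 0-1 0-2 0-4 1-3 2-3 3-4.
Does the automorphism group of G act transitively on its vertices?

No

Automorphisms preserve degree, but G has vertices of degree 2 and vertices of degree 3; no automorphism maps one to the other, so G is not vertex-transitive.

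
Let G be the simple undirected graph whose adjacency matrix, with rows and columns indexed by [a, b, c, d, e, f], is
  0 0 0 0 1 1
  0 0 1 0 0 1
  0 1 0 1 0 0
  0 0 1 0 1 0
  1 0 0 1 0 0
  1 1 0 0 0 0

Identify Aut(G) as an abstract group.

Every vertex has degree 2 and the graph is connected, so G is the 6-cycle C_6. C_6 has 6 rotations and 6 reflections, so Aut(C_6) ≅ D_6 of order 12.

D_6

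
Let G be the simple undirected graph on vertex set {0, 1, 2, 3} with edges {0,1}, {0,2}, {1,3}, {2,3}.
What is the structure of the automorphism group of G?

G is 2-regular and bipartite with parts {0, 3} and {1, 2} (each part is independent and every cross-pair is an edge), so G = K_{2,2}. Aut(K_{2,2}) is the wreath product S_2 ≀ Z_2: permute within each part, then optionally swap the parts; |Aut| = 2·(2!)² = 8.

S_2 ≀ Z_2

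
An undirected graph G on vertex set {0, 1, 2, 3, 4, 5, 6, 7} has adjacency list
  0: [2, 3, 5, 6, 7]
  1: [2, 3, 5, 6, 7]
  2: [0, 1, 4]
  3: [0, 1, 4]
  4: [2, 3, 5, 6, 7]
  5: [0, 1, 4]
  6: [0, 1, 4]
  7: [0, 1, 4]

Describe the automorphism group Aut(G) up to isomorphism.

S_5 × S_3

The vertices split by degree into {0, 1, 4} (degree 5) and {2, 3, 5, 6, 7} (degree 3); every edge runs between the two parts, so G is the complete bipartite graph K_{3,5}. The parts have unequal sizes, so no automorphism swaps them; each part is permuted independently, giving S_5 × S_3 of order 5!·3! = 720.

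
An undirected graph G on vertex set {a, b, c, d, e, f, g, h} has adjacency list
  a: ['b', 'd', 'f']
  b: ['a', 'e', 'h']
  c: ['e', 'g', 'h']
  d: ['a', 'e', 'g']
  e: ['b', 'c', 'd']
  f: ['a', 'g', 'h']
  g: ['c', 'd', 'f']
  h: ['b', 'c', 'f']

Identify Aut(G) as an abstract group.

Z_2^3 ⋊ S_3

G is 3-regular and bipartite on 2^3 = 8 vertices with girth 4; it is the hypercube graph Q_3. Aut(Q_3) consists of the signed permutations of the 3 coordinate axes: 3! permutations times 2^3 sign flips, so |Aut| = 2^3·3! = 48.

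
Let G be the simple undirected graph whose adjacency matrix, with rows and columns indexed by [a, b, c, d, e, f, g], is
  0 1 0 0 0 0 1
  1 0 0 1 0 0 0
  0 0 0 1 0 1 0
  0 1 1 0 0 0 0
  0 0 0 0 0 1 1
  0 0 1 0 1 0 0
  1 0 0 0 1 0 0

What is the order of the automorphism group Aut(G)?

14

Every vertex has degree 2 and the graph is connected, so G is the 7-cycle C_7. C_7 has 7 rotations and 7 reflections, so Aut(C_7) ≅ D_7 of order 14.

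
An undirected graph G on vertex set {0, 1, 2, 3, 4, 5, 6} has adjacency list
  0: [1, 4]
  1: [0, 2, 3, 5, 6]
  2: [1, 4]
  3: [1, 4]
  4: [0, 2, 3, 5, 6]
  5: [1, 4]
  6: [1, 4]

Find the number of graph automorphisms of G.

The vertices split by degree into {1, 4} (degree 5) and {0, 2, 3, 5, 6} (degree 2); every edge runs between the two parts, so G is the complete bipartite graph K_{2,5}. Automorphisms preserve the bipartition setwise (since the parts differ in size) and act as S_5 × S_2 within it; |Aut| = 240.

240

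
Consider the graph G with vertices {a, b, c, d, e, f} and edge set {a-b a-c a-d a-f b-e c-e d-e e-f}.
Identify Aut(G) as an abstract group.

The vertices split by degree into {a, e} (degree 4) and {b, c, d, f} (degree 2); every edge runs between the two parts, so G is the complete bipartite graph K_{2,4}. The parts have unequal sizes, so no automorphism swaps them; each part is permuted independently, giving S_4 × S_2 of order 4!·2! = 48.

S_4 × S_2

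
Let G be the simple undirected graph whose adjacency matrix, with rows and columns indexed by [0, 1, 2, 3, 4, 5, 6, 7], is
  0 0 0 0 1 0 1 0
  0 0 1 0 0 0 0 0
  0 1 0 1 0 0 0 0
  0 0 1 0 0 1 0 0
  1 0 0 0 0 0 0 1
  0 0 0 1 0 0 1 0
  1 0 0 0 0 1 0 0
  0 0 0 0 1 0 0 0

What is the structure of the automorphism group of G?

C_2

The degree sequence is [2, 1, 2, 2, 2, 2, 2, 1]; the two degree-1 vertices 1 and 7 are the ends of a path, so G = P_8. The only nontrivial automorphism of a path is the end-to-end reflection, so Aut(G) ≅ Z_2.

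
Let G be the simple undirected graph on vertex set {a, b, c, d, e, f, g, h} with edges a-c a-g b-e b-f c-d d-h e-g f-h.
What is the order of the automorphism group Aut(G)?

16

G is 2-regular and connected on 8 vertices, i.e. the cycle C_8. The automorphisms of the 8-cycle are exactly the symmetries of a regular 8-gon: the dihedral group D_8, |D_8| = 16.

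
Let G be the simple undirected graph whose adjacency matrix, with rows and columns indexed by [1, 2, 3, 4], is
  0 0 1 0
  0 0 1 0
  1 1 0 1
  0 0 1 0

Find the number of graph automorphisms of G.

Vertex 3 has degree 3 and every other vertex has degree 1, so G is the star K_{1,3} with centre 3. The 3 leaves are pairwise interchangeable while the centre is fixed, giving Aut(G) = S_3.

6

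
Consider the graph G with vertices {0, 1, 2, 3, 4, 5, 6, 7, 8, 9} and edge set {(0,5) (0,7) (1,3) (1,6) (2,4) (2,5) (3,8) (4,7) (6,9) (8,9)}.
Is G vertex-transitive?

G has two connected components, {0, 2, 4, 5, 7} and {1, 3, 6, 8, 9}; each is 2-regular, so G = C_5 ⊔ C_5. With two isomorphic components, Aut(G) = Aut(C_5) ≀ S_2 = (D_5 × D_5) ⋊ Z_2: permute each cycle by D_5, then optionally swap the two cycles. Order 2·(2·5)² = 200. Under this action every vertex can be carried to every other, so G is vertex-transitive.

Yes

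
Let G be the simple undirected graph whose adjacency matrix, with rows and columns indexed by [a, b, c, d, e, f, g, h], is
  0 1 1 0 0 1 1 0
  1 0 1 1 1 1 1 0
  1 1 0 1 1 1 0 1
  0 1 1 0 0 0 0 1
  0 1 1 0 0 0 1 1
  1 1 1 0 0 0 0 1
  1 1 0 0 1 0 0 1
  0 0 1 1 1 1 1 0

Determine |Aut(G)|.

1

The degree sequence is [4, 6, 6, 3, 4, 4, 4, 5]. Checking the degree-preserving permutations of the vertex set shows that none except the identity preserves every edge, so Aut(G) is trivial.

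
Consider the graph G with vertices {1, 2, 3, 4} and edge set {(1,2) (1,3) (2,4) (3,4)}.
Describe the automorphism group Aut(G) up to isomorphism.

D_4

Every vertex has degree 2 and the graph is connected, so G is the 4-cycle C_4. C_4 has 4 rotations and 4 reflections, so Aut(C_4) ≅ D_4 of order 8.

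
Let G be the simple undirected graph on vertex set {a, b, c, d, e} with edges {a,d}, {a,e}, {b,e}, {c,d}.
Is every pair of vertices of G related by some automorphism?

Automorphisms preserve degree, but G has vertices of degree 1 and vertices of degree 2; no automorphism maps one to the other, so G is not vertex-transitive.

No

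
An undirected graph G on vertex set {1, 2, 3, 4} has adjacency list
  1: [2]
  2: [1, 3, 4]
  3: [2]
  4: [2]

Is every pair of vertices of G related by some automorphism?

Vertex 2 is the only vertex of degree 3, so every automorphism fixes it; G is not vertex-transitive.

No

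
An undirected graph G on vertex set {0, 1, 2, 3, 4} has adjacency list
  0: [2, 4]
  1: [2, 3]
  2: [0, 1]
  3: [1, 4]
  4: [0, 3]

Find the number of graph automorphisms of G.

Every vertex has degree 2 and the graph is connected, so G is the 5-cycle C_5. The automorphisms of the 5-cycle are exactly the symmetries of a regular 5-gon: the dihedral group D_5, |D_5| = 10.

10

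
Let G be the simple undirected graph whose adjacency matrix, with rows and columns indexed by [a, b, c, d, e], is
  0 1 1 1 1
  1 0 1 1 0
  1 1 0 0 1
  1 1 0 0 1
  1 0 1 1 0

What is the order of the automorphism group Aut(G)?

8

Vertex a is the unique vertex of degree 4; the remaining 4 vertices each have degree 3 and induce a cycle, so G is the wheel on 5 vertices with hub a. Every automorphism fixes the hub and acts on the rim 4-cycle, so Aut(G) ≅ Aut(C_4) = D_4 of order 8.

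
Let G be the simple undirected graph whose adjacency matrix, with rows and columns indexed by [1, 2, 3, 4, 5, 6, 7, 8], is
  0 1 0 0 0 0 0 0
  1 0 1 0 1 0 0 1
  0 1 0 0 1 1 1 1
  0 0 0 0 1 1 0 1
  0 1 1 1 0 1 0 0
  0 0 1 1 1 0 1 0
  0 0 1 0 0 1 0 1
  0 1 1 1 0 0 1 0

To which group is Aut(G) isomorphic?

{e}

The degree sequence is [1, 4, 5, 3, 4, 4, 3, 4]. Checking the degree-preserving permutations of the vertex set shows that none except the identity preserves every edge, so Aut(G) is trivial.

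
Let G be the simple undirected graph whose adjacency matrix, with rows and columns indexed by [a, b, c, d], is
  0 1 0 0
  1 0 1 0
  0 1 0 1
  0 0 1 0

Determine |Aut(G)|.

The degree sequence is [1, 2, 2, 1]; the two degree-1 vertices a and d are the ends of a path, so G = P_4. The only nontrivial automorphism of a path is the end-to-end reflection, so Aut(G) ≅ Z_2.

2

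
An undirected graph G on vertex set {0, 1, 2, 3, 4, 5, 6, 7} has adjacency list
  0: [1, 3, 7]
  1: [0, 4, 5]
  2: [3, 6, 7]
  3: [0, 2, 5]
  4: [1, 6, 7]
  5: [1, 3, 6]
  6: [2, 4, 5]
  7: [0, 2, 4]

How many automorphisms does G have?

48

G is 3-regular and bipartite on 2^3 = 8 vertices with girth 4; it is the hypercube graph Q_3. The symmetry group of the 3-cube is the hyperoctahedral group B_3 = Z_2 ≀ S_3, of order 2^3·3! = 48.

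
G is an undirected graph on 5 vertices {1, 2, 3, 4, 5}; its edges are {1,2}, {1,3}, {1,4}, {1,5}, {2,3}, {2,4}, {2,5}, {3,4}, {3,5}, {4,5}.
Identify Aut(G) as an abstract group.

All 5 vertices are pairwise adjacent: G = K_5. Any permutation of the 5 vertices preserves K_5, so Aut(K_5) = S_5 of order 5! = 120.

S_5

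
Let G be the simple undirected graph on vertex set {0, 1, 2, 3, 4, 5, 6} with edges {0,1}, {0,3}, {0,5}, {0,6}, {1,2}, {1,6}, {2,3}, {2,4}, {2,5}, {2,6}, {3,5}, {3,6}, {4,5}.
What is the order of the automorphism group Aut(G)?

1

Degrees alone do not determine every vertex (e.g. 0 and 3 both have degree 4), but their neighbour-degree multisets differ: N(0) has degrees [3, 4, 4, 4] while N(3) has degrees [4, 4, 4, 5]. Repeating this refinement separates all vertices, so the only automorphism is the identity.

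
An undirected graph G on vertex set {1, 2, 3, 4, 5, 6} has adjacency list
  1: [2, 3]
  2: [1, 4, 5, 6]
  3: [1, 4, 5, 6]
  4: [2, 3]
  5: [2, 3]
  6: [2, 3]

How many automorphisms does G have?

The vertices split by degree into {2, 3} (degree 4) and {1, 4, 5, 6} (degree 2); every edge runs between the two parts, so G is the complete bipartite graph K_{2,4}. The parts have unequal sizes, so no automorphism swaps them; each part is permuted independently, giving S_4 × S_2 of order 4!·2! = 48.

48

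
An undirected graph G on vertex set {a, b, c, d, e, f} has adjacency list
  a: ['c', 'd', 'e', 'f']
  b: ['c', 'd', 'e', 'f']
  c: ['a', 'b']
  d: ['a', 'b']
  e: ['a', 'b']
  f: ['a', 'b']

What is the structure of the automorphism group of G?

S_4 × S_2

The vertices split by degree into {a, b} (degree 4) and {c, d, e, f} (degree 2); every edge runs between the two parts, so G is the complete bipartite graph K_{2,4}. The parts have unequal sizes, so no automorphism swaps them; each part is permuted independently, giving S_4 × S_2 of order 4!·2! = 48.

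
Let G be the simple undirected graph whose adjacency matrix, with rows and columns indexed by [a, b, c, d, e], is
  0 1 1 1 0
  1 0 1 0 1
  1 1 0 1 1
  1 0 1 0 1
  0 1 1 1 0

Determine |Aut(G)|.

Vertex c is the unique vertex of degree 4; the remaining 4 vertices each have degree 3 and induce a cycle, so G is the wheel on 5 vertices with hub c. With the hub fixed, the remaining symmetry is that of the rim cycle C_4, giving the dihedral group D_4.

8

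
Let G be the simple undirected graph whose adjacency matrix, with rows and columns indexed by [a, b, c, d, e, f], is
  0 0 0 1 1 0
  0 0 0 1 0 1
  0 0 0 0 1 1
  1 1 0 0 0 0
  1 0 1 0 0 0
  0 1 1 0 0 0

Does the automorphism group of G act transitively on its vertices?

Yes

G is 2-regular and connected on 6 vertices, i.e. the cycle C_6. The automorphisms of the 6-cycle are exactly the symmetries of a regular 6-gon: the dihedral group D_6, |D_6| = 12. This group acts transitively on the 6 vertices.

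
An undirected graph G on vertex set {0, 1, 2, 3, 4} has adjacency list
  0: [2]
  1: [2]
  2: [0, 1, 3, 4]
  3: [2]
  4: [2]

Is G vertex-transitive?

No

Vertex 2 is the only vertex of degree 4, so every automorphism fixes it; G is not vertex-transitive.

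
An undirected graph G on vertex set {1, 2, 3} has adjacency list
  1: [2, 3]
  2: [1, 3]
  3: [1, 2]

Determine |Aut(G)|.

6

All 3 vertices are pairwise adjacent: G = K_3. Every bijection on the vertex set is an automorphism of K_3; hence Aut(K_3) ≅ S_3, order 6.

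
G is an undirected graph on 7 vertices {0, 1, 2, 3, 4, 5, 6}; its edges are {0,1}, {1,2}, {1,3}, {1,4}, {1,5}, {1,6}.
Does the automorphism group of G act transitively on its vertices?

No

Vertex 1 is the only vertex of degree 6, so every automorphism fixes it; G is not vertex-transitive.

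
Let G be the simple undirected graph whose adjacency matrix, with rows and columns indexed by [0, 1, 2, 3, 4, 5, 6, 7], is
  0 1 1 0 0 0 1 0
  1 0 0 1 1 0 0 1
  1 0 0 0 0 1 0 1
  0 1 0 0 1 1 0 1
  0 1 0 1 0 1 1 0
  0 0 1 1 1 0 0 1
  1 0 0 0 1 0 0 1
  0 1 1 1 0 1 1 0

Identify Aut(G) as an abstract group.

The degree sequence is [3, 4, 3, 4, 4, 4, 3, 5]. Checking the degree-preserving permutations of the vertex set shows that none except the identity preserves every edge, so Aut(G) is trivial.

1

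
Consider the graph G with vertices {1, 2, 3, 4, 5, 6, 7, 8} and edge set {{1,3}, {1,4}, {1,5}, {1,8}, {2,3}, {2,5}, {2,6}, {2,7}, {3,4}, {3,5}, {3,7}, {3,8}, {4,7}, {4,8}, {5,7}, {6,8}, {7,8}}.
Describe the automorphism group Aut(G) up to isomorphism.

The degree sequence is [4, 4, 6, 4, 4, 2, 5, 5]. Checking the degree-preserving permutations of the vertex set shows that none except the identity preserves every edge, so Aut(G) is trivial.

1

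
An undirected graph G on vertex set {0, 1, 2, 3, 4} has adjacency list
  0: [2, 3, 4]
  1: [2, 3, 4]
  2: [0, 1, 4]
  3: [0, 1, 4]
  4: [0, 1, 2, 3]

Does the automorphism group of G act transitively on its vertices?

Vertex 4 is the only vertex of degree 4, so every automorphism fixes it; G is not vertex-transitive.

No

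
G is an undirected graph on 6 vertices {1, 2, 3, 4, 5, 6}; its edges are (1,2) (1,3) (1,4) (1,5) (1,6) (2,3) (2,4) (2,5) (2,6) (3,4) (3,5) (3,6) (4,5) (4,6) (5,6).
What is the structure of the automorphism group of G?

the symmetric group on 6 letters

Every vertex has degree 5, so G is the complete graph K_6. Every bijection on the vertex set is an automorphism of K_6; hence Aut(K_6) ≅ S_6, order 720.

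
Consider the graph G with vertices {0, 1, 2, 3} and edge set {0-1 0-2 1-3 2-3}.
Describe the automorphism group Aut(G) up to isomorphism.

G is 2-regular and bipartite with parts {1, 2} and {0, 3} (each part is independent and every cross-pair is an edge), so G = K_{2,2}. Aut(K_{2,2}) is the wreath product S_2 ≀ Z_2: permute within each part, then optionally swap the parts; |Aut| = 2·(2!)² = 8.

S_2 ≀ Z_2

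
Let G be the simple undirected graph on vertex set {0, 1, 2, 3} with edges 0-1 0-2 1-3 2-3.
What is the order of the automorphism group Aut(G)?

G is 2-regular and bipartite with parts {0, 3} and {1, 2} (each part is independent and every cross-pair is an edge), so G = K_{2,2}. Each part can be permuted independently (S_2 × S_2) and the two equal-size parts can also be swapped, giving (S_2 × S_2) ⋊ Z_2 of order 2·(2!)² = 8.

8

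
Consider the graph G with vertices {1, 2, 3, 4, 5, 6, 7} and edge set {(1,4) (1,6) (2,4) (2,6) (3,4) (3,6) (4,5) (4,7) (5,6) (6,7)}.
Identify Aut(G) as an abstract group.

The vertices split by degree into {4, 6} (degree 5) and {1, 2, 3, 5, 7} (degree 2); every edge runs between the two parts, so G is the complete bipartite graph K_{2,5}. Automorphisms preserve the bipartition setwise (since the parts differ in size) and act as S_5 × S_2 within it; |Aut| = 240.

S_5 × S_2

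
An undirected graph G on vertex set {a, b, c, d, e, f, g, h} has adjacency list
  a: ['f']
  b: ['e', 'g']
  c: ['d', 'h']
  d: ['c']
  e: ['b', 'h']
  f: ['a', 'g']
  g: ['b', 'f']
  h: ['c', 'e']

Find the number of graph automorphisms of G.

The degree sequence is [1, 2, 2, 1, 2, 2, 2, 2]; the two degree-1 vertices a and d are the ends of a path, so G = P_8. A path has exactly one nontrivial symmetry — reversal — giving Aut(G) of order 2.

2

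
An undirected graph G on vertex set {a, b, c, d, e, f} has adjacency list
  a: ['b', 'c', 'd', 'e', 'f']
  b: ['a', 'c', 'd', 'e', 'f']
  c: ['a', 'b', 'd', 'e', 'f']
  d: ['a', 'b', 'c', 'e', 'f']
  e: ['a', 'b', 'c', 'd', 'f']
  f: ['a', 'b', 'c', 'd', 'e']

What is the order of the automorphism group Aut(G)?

720

All 6 vertices are pairwise adjacent: G = K_6. Every bijection on the vertex set is an automorphism of K_6; hence Aut(K_6) ≅ S_6, order 720.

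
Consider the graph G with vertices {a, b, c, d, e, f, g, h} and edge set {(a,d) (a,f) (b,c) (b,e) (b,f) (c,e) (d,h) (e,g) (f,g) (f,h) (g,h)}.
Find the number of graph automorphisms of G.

The degree sequence is [2, 3, 2, 2, 3, 4, 3, 3]. Checking the degree-preserving permutations of the vertex set shows that none except the identity preserves every edge, so Aut(G) is trivial.

1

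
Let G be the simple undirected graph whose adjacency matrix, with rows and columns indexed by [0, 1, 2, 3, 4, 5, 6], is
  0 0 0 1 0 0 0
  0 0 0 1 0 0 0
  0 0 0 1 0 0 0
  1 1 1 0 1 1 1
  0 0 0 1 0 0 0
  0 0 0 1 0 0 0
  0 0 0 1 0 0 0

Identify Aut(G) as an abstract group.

S_6

Vertex 3 has degree 6 and every other vertex has degree 1, so G is the star K_{1,6} with centre 3. The 6 leaves are pairwise interchangeable while the centre is fixed, giving Aut(G) = S_6.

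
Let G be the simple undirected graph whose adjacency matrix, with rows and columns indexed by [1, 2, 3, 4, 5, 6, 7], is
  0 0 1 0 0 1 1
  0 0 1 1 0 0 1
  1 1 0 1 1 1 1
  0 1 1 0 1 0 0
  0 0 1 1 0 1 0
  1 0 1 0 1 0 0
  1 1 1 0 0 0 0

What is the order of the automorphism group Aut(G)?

Vertex 3 is the unique vertex of degree 6; the remaining 6 vertices each have degree 3 and induce a cycle, so G is the wheel on 7 vertices with hub 3. Every automorphism fixes the hub and acts on the rim 6-cycle, so Aut(G) ≅ Aut(C_6) = D_6 of order 12.

12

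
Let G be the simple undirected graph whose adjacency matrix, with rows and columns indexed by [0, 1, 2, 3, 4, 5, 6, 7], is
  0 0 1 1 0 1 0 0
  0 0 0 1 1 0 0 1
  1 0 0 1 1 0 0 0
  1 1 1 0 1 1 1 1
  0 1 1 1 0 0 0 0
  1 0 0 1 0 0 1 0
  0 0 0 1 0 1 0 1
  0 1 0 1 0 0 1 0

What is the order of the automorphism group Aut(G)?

Vertex 3 is the unique vertex of degree 7; the remaining 7 vertices each have degree 3 and induce a cycle, so G is the wheel on 8 vertices with hub 3. With the hub fixed, the remaining symmetry is that of the rim cycle C_7, giving the dihedral group D_7.

14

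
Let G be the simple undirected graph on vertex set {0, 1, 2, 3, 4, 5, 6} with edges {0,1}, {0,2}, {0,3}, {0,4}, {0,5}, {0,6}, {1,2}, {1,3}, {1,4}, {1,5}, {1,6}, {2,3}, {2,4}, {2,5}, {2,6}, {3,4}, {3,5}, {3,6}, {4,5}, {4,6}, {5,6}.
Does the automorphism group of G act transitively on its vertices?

Every vertex has degree 6, so G is the complete graph K_7. Every bijection on the vertex set is an automorphism of K_7; hence Aut(K_7) ≅ S_7, order 5040. Under this action every vertex can be carried to every other, so G is vertex-transitive.

Yes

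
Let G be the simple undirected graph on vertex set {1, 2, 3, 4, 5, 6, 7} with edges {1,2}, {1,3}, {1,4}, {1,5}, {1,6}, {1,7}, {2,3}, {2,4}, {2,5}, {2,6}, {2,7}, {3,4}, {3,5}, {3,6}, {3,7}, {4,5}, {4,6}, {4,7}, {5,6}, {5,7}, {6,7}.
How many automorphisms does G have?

All 7 vertices are pairwise adjacent: G = K_7. Any permutation of the 7 vertices preserves K_7, so Aut(K_7) = S_7 of order 7! = 5040.

5040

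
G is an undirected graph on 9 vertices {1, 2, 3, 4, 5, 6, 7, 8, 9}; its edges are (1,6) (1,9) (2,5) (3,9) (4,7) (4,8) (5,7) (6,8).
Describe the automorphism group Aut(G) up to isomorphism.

The degree sequence is [2, 1, 1, 2, 2, 2, 2, 2, 2]; the two degree-1 vertices 2 and 3 are the ends of a path, so G = P_9. The only nontrivial automorphism of a path is the end-to-end reflection, so Aut(G) ≅ Z_2.

the cyclic group of order 2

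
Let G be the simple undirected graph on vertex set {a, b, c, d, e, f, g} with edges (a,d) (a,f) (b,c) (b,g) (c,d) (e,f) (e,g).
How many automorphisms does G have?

Every vertex has degree 2 and the graph is connected, so G is the 7-cycle C_7. The automorphisms of the 7-cycle are exactly the symmetries of a regular 7-gon: the dihedral group D_7, |D_7| = 14.

14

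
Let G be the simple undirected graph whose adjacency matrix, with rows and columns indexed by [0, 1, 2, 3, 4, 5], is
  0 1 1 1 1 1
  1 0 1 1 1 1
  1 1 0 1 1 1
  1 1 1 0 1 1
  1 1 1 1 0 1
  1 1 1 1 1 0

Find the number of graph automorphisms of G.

Every vertex has degree 5, so G is the complete graph K_6. Every bijection on the vertex set is an automorphism of K_6; hence Aut(K_6) ≅ S_6, order 720.

720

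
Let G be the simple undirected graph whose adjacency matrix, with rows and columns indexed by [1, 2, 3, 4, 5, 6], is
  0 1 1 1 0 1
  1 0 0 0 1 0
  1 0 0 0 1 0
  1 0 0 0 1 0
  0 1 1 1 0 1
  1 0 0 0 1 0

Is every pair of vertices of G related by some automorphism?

Automorphisms preserve degree, but G has vertices of degree 2 and vertices of degree 4; no automorphism maps one to the other, so G is not vertex-transitive.

No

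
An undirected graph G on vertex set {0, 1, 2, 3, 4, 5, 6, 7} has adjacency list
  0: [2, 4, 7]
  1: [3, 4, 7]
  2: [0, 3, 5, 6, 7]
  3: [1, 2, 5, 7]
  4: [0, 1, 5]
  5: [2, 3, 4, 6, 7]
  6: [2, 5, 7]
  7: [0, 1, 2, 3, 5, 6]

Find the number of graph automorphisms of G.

The degree sequence is [3, 3, 5, 4, 3, 5, 3, 6]. Checking the degree-preserving permutations of the vertex set shows that none except the identity preserves every edge, so Aut(G) is trivial.

1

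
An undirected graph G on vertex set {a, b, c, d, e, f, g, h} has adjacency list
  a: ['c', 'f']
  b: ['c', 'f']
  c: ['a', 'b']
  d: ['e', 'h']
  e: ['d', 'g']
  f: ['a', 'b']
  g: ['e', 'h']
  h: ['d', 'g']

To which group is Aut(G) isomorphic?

(D_4 × D_4) ⋊ Z_2

G has two connected components, {d, e, g, h} and {a, b, c, f}; each is 2-regular, so G = C_4 ⊔ C_4. Aut of a disjoint union of two copies of C_4 is the wreath product D_4 ≀ Z_2, of order 2·8² = 128.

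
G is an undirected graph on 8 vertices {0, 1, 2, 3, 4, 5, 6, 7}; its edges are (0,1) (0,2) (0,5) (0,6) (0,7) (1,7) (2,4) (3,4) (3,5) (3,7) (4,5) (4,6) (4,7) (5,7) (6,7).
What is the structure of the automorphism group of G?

{e}

Degrees alone do not determine every vertex (e.g. 0 and 4 both have degree 5), but their neighbour-degree multisets differ: N(0) has degrees [2, 2, 3, 4, 6] while N(4) has degrees [2, 3, 3, 4, 6]. Repeating this refinement separates all vertices, so the only automorphism is the identity.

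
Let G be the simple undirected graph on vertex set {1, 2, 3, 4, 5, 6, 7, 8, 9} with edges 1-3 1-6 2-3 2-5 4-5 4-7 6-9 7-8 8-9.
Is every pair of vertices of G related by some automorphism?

Every vertex has degree 2 and the graph is connected, so G is the 9-cycle C_9. The automorphisms of the 9-cycle are exactly the symmetries of a regular 9-gon: the dihedral group D_9, |D_9| = 18. This group acts transitively on the 9 vertices.

Yes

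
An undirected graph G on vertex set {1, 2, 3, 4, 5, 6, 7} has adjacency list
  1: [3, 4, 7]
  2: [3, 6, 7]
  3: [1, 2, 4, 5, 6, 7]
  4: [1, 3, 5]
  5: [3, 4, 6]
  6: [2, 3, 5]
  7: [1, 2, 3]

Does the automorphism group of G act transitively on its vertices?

No

Vertex 3 is the only vertex of degree 6, so every automorphism fixes it; G is not vertex-transitive.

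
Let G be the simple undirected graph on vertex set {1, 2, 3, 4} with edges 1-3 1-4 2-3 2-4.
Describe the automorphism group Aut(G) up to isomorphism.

the hyperoctahedral group B_2

G is 2-regular and bipartite on 2^2 = 4 vertices with girth 4; it is the hypercube graph Q_2. The symmetry group of the 2-cube is the hyperoctahedral group B_2 = Z_2 ≀ S_2, of order 2^2·2! = 8.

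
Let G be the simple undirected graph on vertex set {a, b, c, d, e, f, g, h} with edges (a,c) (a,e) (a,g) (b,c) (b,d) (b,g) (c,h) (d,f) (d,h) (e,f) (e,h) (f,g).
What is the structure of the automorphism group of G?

the hyperoctahedral group B_3

G is 3-regular and bipartite on 2^3 = 8 vertices with girth 4; it is the hypercube graph Q_3. Aut(Q_3) consists of the signed permutations of the 3 coordinate axes: 3! permutations times 2^3 sign flips, so |Aut| = 2^3·3! = 48.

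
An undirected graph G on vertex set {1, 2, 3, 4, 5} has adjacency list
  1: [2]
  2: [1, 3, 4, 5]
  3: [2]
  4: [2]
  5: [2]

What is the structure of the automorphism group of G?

the symmetric group on 4 letters

Vertex 2 has degree 4 and every other vertex has degree 1, so G is the star K_{1,4} with centre 2. The 4 leaves are pairwise interchangeable while the centre is fixed, giving Aut(G) = S_4.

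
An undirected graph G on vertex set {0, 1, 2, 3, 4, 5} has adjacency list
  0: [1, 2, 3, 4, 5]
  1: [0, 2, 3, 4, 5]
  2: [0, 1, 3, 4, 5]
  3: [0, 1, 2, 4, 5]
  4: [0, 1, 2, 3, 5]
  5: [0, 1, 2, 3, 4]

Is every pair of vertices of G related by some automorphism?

Yes

Every vertex has degree 5, so G is the complete graph K_6. Any permutation of the 6 vertices preserves K_6, so Aut(K_6) = S_6 of order 6! = 720. This group acts transitively on the 6 vertices.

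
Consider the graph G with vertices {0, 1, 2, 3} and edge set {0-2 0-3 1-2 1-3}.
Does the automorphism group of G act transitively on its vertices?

G is 2-regular and bipartite on 2^2 = 4 vertices with girth 4; it is the hypercube graph Q_2. Aut(Q_2) consists of the signed permutations of the 2 coordinate axes: 2! permutations times 2^2 sign flips, so |Aut| = 2^2·2! = 8. This group acts transitively on the 4 vertices.

Yes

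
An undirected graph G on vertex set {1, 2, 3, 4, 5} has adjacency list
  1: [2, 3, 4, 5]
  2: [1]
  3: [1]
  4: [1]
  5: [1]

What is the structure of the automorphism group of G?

Vertex 1 has degree 4 and every other vertex has degree 1, so G is the star K_{1,4} with centre 1. The 4 leaves are pairwise interchangeable while the centre is fixed, giving Aut(G) = S_4.

S_4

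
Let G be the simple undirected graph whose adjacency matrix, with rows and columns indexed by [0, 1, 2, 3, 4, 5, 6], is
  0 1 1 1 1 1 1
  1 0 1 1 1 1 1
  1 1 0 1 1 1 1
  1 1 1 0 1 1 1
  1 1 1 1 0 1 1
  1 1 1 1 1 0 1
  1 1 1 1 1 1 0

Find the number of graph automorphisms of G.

5040

All 7 vertices are pairwise adjacent: G = K_7. Every bijection on the vertex set is an automorphism of K_7; hence Aut(K_7) ≅ S_7, order 5040.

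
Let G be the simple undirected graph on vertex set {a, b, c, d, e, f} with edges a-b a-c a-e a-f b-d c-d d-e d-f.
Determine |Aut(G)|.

48

The vertices split by degree into {a, d} (degree 4) and {b, c, e, f} (degree 2); every edge runs between the two parts, so G is the complete bipartite graph K_{2,4}. Automorphisms preserve the bipartition setwise (since the parts differ in size) and act as S_4 × S_2 within it; |Aut| = 48.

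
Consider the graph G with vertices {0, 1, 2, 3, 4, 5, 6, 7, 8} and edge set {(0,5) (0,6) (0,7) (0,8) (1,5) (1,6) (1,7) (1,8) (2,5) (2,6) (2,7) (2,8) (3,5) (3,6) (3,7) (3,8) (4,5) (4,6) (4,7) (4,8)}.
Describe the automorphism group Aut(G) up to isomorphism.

The vertices split by degree into {5, 6, 7, 8} (degree 5) and {0, 1, 2, 3, 4} (degree 4); every edge runs between the two parts, so G is the complete bipartite graph K_{4,5}. Automorphisms preserve the bipartition setwise (since the parts differ in size) and act as S_5 × S_4 within it; |Aut| = 2880.

S_5 × S_4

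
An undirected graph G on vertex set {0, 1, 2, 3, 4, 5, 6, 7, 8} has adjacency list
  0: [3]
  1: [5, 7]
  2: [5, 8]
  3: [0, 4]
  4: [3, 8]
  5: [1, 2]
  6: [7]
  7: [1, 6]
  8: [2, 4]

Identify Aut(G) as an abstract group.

C_2

The degree sequence is [1, 2, 2, 2, 2, 2, 1, 2, 2]; the two degree-1 vertices 0 and 6 are the ends of a path, so G = P_9. A path has exactly one nontrivial symmetry — reversal — giving Aut(G) of order 2.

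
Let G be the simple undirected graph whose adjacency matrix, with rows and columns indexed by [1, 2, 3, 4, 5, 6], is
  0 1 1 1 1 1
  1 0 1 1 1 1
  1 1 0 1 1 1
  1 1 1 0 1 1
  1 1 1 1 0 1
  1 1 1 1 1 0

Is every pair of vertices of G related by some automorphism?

All 6 vertices are pairwise adjacent: G = K_6. Any permutation of the 6 vertices preserves K_6, so Aut(K_6) = S_6 of order 6! = 720. Under this action every vertex can be carried to every other, so G is vertex-transitive.

Yes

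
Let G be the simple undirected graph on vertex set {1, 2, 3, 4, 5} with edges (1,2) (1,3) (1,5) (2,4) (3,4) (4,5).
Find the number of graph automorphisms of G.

The vertices split by degree into {1, 4} (degree 3) and {2, 3, 5} (degree 2); every edge runs between the two parts, so G is the complete bipartite graph K_{2,3}. Automorphisms preserve the bipartition setwise (since the parts differ in size) and act as S_2 × S_3 within it; |Aut| = 12.

12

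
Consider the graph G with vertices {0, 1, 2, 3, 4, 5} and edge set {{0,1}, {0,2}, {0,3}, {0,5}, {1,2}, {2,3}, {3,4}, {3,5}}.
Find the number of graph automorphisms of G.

Degrees alone do not determine every vertex (e.g. 0 and 3 both have degree 4), but their neighbour-degree multisets differ: N(0) has degrees [2, 2, 3, 4] while N(3) has degrees [1, 2, 3, 4]. Repeating this refinement separates all vertices, so the only automorphism is the identity.

1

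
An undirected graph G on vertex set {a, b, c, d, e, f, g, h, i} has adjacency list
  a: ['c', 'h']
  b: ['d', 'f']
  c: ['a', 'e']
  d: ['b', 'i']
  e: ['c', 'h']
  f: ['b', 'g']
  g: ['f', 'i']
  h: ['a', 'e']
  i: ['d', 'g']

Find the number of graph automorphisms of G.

G has two connected components, {b, d, f, g, i} and {a, c, e, h}; each is 2-regular, so G = C_5 ⊔ C_4. No automorphism exchanges components of different sizes, hence Aut(G) is the direct product D_5 × D_4, order 80.

80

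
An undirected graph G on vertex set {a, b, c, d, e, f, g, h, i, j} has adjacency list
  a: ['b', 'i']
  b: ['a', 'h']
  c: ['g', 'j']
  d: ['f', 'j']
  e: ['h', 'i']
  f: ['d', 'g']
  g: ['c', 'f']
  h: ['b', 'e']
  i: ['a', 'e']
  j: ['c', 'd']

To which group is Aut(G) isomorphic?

G has two connected components, {a, b, e, h, i} and {c, d, f, g, j}; each is 2-regular, so G = C_5 ⊔ C_5. With two isomorphic components, Aut(G) = Aut(C_5) ≀ S_2 = (D_5 × D_5) ⋊ Z_2: permute each cycle by D_5, then optionally swap the two cycles. Order 2·(2·5)² = 200.

(D_5 × D_5) ⋊ Z_2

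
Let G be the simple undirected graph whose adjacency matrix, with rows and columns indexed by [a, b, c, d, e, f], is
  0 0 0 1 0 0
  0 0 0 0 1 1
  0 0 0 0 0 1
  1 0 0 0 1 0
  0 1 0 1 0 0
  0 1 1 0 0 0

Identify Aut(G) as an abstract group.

The degree sequence is [1, 2, 1, 2, 2, 2]; the two degree-1 vertices a and c are the ends of a path, so G = P_6. The only nontrivial automorphism of a path is the end-to-end reflection, so Aut(G) ≅ Z_2.

Z_2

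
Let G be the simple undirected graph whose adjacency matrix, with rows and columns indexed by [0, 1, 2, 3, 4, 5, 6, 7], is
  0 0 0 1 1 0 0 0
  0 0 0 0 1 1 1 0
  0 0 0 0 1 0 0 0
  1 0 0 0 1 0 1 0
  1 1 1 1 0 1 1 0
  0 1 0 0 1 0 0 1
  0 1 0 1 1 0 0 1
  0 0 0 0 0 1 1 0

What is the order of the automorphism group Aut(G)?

Degrees alone do not determine every vertex (e.g. 0 and 7 both have degree 2), but their neighbour-degree multisets differ: N(0) has degrees [3, 6] while N(7) has degrees [3, 4]. Repeating this refinement separates all vertices, so the only automorphism is the identity.

1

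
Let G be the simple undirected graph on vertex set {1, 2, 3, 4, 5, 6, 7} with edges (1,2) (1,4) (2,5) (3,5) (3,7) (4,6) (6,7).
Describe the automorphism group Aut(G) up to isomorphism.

G is 2-regular and connected on 7 vertices, i.e. the cycle C_7. C_7 has 7 rotations and 7 reflections, so Aut(C_7) ≅ D_7 of order 14.

D_7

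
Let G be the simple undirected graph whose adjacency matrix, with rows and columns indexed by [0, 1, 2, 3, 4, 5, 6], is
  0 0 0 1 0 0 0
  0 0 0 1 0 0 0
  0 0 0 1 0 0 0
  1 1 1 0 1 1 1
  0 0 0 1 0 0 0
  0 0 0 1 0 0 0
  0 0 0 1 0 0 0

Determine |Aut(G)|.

720

Vertex 3 has degree 6 and every other vertex has degree 1, so G is the star K_{1,6} with centre 3. The 6 leaves are pairwise interchangeable while the centre is fixed, giving Aut(G) = S_6.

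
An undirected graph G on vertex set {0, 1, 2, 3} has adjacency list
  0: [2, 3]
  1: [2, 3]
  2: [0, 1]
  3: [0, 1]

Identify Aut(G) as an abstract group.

S_2 ≀ Z_2

G is 2-regular and bipartite with parts {0, 1} and {2, 3} (each part is independent and every cross-pair is an edge), so G = K_{2,2}. Each part can be permuted independently (S_2 × S_2) and the two equal-size parts can also be swapped, giving (S_2 × S_2) ⋊ Z_2 of order 2·(2!)² = 8.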